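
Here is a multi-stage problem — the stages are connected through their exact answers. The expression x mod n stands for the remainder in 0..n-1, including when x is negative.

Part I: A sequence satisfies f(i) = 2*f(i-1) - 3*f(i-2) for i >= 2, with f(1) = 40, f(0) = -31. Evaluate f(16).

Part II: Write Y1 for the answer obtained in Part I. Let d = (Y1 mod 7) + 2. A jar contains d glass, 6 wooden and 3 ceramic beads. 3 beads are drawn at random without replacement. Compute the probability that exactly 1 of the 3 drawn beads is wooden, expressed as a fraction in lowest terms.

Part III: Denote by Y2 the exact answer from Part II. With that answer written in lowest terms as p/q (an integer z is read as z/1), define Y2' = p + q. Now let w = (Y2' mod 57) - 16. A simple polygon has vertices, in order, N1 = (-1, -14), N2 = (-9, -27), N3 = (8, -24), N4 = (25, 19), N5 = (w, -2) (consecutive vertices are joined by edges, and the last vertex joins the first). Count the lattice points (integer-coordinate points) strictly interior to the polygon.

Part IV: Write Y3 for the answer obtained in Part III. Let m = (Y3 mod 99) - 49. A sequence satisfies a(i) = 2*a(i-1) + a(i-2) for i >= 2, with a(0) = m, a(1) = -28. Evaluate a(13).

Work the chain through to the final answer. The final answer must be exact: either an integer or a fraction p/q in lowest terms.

-673568

Part I: f(2) = 2*(40) - 3*(-31) = 173; iterating: f(2)=173, f(3)=226, f(4)=-67, f(5)=-812, f(6)=-1423, f(7)=-410, f(8)=3449, f(9)=8128, f(10)=5909, f(11)=-12566, f(12)=-42859, f(13)=-48020, f(14)=32537, f(15)=209134, f(16)=320657; answer 320657
Part II: Y1 = 320657; d = 3; total draws C(12,3) = 220; favorable C(6,1)*C(6,2) = 90; P = 9/22; answer 9/22
Part III: Y2 = 9/22; threaded value p + q = 31; w = 15; cross terms: (-1*-27 - -9*-14)=-99, (-9*-24 - 8*-27)=432, (8*19 - 25*-24)=752, (25*-2 - 15*19)=-335, (15*-14 - -1*-2)=-212; twice the area = |538| = 538; area = 269; boundary points = 1 + 1 + 1 + 1 + 4 = 8; strictly interior points = area - boundary/2 + 1 = 266; answer 266
Part IV: Y3 = 266; m = 19; a(2) = 2*(-28) + 1*(19) = -37; iterating: a(2)=-37, a(3)=-102, a(4)=-241, a(5)=-584, a(6)=-1409, a(7)=-3402, a(8)=-8213, a(9)=-19828, a(10)=-47869, a(11)=-115566, a(12)=-279001, a(13)=-673568; answer -673568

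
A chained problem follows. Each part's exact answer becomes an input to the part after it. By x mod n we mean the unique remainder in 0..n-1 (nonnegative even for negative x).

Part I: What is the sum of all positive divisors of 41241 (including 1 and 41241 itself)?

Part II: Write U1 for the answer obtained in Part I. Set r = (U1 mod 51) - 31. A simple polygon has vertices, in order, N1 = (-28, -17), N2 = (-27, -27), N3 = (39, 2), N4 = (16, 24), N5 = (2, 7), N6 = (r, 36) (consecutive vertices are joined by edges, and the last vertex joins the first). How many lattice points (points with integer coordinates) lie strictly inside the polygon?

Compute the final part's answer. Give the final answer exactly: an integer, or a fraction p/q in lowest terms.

1934

Part I: 41241 = 3 * 59 * 233; sigma = (1 + 3) * (1 + 59) * (1 + 233) = 4 * 60 * 234 = 56160; answer 56160
Part II: U1 = 56160; r = -22; cross terms: (-28*-27 - -27*-17)=297, (-27*2 - 39*-27)=999, (39*24 - 16*2)=904, (16*7 - 2*24)=64, (2*36 - -22*7)=226, (-22*-17 - -28*36)=1382; twice the area = |3872| = 3872; area = 1936; boundary points = 1 + 1 + 1 + 1 + 1 + 1 = 6; strictly interior points = area - boundary/2 + 1 = 1934; answer 1934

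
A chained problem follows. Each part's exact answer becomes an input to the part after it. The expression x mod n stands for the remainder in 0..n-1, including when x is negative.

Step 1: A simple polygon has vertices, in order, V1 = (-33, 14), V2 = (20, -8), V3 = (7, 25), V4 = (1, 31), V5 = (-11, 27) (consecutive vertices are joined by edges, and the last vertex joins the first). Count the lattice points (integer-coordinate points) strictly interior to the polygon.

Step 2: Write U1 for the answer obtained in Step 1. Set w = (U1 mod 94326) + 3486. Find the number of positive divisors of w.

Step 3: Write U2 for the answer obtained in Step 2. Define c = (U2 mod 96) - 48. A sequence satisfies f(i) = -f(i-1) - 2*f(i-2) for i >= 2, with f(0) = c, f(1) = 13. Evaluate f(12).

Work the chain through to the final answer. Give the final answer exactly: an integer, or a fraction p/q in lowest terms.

1439

Step 1: cross terms: (-33*-8 - 20*14)=-16, (20*25 - 7*-8)=556, (7*31 - 1*25)=192, (1*27 - -11*31)=368, (-11*14 - -33*27)=737; twice the area = |1837| = 1837; area = 1837/2; boundary points = 1 + 1 + 6 + 4 + 1 = 13; strictly interior points = area - boundary/2 + 1 = 913; answer 913
Step 2: U1 = 913; w = 4399; 4399 = 53 * 83; number of divisors = (1+1) * (1+1) = 4; answer 4
Step 3: U2 = 4; c = -44; f(2) = -1*(13) - 2*(-44) = 75; iterating: f(2)=75, f(3)=-101, f(4)=-49, f(5)=251, f(6)=-153, f(7)=-349, f(8)=655, f(9)=43, f(10)=-1353, f(11)=1267, f(12)=1439; answer 1439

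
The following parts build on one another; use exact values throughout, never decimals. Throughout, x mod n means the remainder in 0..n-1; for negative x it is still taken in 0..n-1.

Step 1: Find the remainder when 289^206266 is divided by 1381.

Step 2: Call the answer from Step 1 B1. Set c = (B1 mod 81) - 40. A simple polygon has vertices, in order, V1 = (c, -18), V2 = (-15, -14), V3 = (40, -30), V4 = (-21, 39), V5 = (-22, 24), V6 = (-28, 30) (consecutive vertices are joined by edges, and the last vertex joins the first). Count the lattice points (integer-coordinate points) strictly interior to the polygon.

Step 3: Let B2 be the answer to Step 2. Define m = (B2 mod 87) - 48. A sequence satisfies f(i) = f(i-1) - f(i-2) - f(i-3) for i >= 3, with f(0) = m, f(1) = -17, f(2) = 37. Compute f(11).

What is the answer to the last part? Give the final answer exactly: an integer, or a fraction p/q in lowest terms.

Step 1: squarings mod 1381: 289^1=289, 289^2=661, 289^4=525, 289^8=806, 289^16=566, 289^32=1345, 289^64=1296, 289^128=320, 289^256=206, 289^512=1006, 289^1024=1144, 289^2048=929, 289^4096=1297, 289^8192=151, 289^16384=705, 289^32768=1246, 289^65536=272, 289^131072=791; 289^206266 = 289^2 * 289^8 * 289^16 * 289^32 * 289^128 * 289^256 * 289^1024 * 289^8192 * 289^65536 * 289^131072 = 1297 (mod 1381); answer 1297
Step 2: B1 = 1297; c = -39; cross terms: (-39*-14 - -15*-18)=276, (-15*-30 - 40*-14)=1010, (40*39 - -21*-30)=930, (-21*24 - -22*39)=354, (-22*30 - -28*24)=12, (-28*-18 - -39*30)=1674; twice the area = |4256| = 4256; area = 2128; boundary points = 4 + 1 + 1 + 1 + 6 + 1 = 14; strictly interior points = area - boundary/2 + 1 = 2122; answer 2122
Step 3: B2 = 2122; m = -14; f(3) = 1*(37) - 1*(-17) - 1*(-14) = 68; iterating: f(3)=68, f(4)=48, f(5)=-57, f(6)=-173, f(7)=-164, f(8)=66, f(9)=403, f(10)=501, f(11)=32; answer 32

32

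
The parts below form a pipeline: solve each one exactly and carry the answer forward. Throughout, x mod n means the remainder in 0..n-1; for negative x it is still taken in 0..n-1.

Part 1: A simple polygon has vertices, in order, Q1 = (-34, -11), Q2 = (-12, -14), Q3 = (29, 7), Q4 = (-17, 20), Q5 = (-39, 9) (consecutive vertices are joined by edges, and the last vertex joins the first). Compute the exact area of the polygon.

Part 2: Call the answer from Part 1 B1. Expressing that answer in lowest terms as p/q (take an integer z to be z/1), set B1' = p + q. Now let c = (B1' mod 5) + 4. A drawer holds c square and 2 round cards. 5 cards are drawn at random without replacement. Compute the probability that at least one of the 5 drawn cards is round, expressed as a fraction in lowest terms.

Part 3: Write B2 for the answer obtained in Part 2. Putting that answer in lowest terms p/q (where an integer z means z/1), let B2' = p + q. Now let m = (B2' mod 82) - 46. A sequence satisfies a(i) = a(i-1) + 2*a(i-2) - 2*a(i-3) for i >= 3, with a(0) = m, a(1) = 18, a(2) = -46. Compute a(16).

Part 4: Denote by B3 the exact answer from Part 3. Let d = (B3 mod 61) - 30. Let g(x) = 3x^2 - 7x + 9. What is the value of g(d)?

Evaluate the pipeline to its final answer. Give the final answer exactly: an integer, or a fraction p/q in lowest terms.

Part 1: cross terms: (-34*-14 - -12*-11)=344, (-12*7 - 29*-14)=322, (29*20 - -17*7)=699, (-17*9 - -39*20)=627, (-39*-11 - -34*9)=735; twice the area = |2727| = 2727; area = 2727/2; answer 2727/2
Part 2: B1 = 2727/2; threaded value p + q = 2729; c = 8; total draws C(10,5) = 252; complement C(8,5) = 56; favorable 252 - 56 = 196; P = 7/9; answer 7/9
Part 3: B2 = 7/9; threaded value p + q = 16; m = -30; a(3) = 1*(-46) + 2*(18) - 2*(-30) = 50; iterating: a(3)=50, a(4)=-78, a(5)=114, a(6)=-142, a(7)=242, a(8)=-270, a(9)=498, a(10)=-526, a(11)=1010, a(12)=-1038, a(13)=2034, a(14)=-2062, a(15)=4082, a(16)=-4110; answer -4110
Part 4: B3 = -4110; d = 8; 3*(8)^2 - 7*(8)^1 + 9 = (192) + (-56) + (9) = 145; answer 145

145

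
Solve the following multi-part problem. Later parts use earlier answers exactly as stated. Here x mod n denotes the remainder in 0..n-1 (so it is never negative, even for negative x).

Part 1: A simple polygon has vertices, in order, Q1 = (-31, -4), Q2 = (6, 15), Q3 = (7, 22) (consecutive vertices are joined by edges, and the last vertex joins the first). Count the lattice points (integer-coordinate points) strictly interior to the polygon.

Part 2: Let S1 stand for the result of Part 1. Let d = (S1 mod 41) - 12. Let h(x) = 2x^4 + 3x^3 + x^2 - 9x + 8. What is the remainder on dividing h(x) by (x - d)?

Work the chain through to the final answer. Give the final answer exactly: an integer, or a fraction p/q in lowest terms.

Part 1: cross terms: (-31*15 - 6*-4)=-441, (6*22 - 7*15)=27, (7*-4 - -31*22)=654; twice the area = |240| = 240; area = 120; boundary points = 1 + 1 + 2 = 4; strictly interior points = area - boundary/2 + 1 = 119; answer 119
Part 2: S1 = 119; d = 25; remainder = value at the root: 2*(25)^4 + 3*(25)^3 + 1*(25)^2 - 9*(25)^1 + 8 = (781250) + (46875) + (625) + (-225) + (8) = 828533; answer 828533

828533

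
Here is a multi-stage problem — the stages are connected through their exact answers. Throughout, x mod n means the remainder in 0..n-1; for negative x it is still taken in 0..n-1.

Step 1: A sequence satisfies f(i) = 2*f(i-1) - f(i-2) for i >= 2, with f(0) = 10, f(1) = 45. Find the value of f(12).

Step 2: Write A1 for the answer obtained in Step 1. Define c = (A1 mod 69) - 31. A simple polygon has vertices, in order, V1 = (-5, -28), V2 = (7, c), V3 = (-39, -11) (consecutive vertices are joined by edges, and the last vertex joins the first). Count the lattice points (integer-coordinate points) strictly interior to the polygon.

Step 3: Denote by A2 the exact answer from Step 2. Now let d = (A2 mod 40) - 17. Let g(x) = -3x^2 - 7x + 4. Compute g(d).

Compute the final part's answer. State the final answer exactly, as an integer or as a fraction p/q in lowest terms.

Step 1: f(2) = 2*(45) - 1*(10) = 80; iterating: f(2)=80, f(3)=115, f(4)=150, f(5)=185, f(6)=220, f(7)=255, f(8)=290, f(9)=325, f(10)=360, f(11)=395, f(12)=430; answer 430
Step 2: A1 = 430; c = -15; cross terms: (-5*-15 - 7*-28)=271, (7*-11 - -39*-15)=-662, (-39*-28 - -5*-11)=1037; twice the area = |646| = 646; area = 323; boundary points = 1 + 2 + 17 = 20; strictly interior points = area - boundary/2 + 1 = 314; answer 314
Step 3: A2 = 314; d = 17; -3*(17)^2 - 7*(17)^1 + 4 = (-867) + (-119) + (4) = -982; answer -982

-982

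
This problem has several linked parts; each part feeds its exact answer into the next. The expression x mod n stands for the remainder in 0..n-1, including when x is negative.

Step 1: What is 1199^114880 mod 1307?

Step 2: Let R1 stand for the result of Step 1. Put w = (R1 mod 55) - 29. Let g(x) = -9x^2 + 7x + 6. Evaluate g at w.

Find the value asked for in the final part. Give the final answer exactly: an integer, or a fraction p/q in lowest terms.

Step 1: squarings mod 1307: 1199^1=1199, 1199^2=1208, 1199^4=652, 1199^8=329, 1199^16=1067, 1199^32=92, 1199^64=622, 1199^128=12, 1199^256=144, 1199^512=1131, 1199^1024=915, 1199^2048=745, 1199^4096=857, 1199^8192=1222, 1199^16384=690, 1199^32768=352, 1199^65536=1046; 1199^114880 = 1199^64 * 1199^128 * 1199^16384 * 1199^32768 * 1199^65536 = 630 (mod 1307); answer 630
Step 2: R1 = 630; w = -4; -9*(-4)^2 + 7*(-4)^1 + 6 = (-144) + (-28) + (6) = -166; answer -166

-166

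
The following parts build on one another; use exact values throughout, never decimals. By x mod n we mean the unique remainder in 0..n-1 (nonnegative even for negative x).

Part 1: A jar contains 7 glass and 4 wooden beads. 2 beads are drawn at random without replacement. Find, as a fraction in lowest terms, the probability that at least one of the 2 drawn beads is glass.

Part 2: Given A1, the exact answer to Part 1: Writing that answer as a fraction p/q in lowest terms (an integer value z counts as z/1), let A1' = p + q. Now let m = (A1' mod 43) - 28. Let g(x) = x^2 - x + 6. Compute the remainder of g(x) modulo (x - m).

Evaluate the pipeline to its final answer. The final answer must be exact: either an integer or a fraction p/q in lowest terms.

Part 1: total draws C(11,2) = 55; complement C(4,2) = 6; favorable 55 - 6 = 49; P = 49/55; answer 49/55
Part 2: A1 = 49/55; threaded value p + q = 104; m = -10; remainder = value at the root: 1*(-10)^2 - 1*(-10)^1 + 6 = (100) + (10) + (6) = 116; answer 116

116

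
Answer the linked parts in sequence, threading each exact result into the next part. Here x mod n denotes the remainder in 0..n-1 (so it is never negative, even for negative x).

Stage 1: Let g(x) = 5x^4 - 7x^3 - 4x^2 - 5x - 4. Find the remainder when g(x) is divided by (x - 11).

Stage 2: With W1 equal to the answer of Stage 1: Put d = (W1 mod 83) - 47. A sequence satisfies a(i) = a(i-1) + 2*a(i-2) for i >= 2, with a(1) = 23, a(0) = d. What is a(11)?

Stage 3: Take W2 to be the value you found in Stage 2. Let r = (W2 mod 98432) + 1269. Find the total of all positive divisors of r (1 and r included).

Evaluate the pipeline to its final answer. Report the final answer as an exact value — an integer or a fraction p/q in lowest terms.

164976

Stage 1: remainder = value at the root: 5*(11)^4 - 7*(11)^3 - 4*(11)^2 - 5*(11)^1 - 4 = (73205) + (-9317) + (-484) + (-55) + (-4) = 63345; answer 63345
Stage 2: W1 = 63345; d = -31; a(2) = 1*(23) + 2*(-31) = -39; iterating: a(2)=-39, a(3)=7, a(4)=-71, a(5)=-57, a(6)=-199, a(7)=-313, a(8)=-711, a(9)=-1337, a(10)=-2759, a(11)=-5433; answer -5433
Stage 3: W2 = -5433; r = 94268; 94268 = 2^2 * 23567; sigma = (1 + 2 + 4) * (1 + 23567) = 7 * 23568 = 164976; answer 164976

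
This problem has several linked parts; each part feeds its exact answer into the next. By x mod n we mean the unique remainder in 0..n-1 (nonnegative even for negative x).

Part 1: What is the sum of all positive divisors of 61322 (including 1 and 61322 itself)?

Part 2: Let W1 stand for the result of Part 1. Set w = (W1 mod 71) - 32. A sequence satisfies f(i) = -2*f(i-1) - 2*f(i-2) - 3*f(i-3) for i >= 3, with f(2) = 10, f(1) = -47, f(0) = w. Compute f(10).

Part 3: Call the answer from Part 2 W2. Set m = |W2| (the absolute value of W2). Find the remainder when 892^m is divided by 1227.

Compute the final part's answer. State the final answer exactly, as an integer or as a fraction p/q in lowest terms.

Part 1: 61322 = 2 * 30661; sigma = (1 + 2) * (1 + 30661) = 3 * 30662 = 91986; answer 91986
Part 2: W1 = 91986; w = 9; f(3) = -2*(10) - 2*(-47) - 3*(9) = 47; iterating: f(3)=47, f(4)=27, f(5)=-178, f(6)=161, f(7)=-47, f(8)=306, f(9)=-1001, f(10)=1531; answer 1531
Part 3: W2 = 1531; m = 1531; squarings mod 1227: 892^1=892, 892^2=568, 892^4=1150, 892^8=1021, 892^16=718, 892^32=184, 892^64=727, 892^128=919, 892^256=385, 892^512=985, 892^1024=895; 892^1531 = 892^1 * 892^2 * 892^8 * 892^16 * 892^32 * 892^64 * 892^128 * 892^256 * 892^1024 = 766 (mod 1227); answer 766

766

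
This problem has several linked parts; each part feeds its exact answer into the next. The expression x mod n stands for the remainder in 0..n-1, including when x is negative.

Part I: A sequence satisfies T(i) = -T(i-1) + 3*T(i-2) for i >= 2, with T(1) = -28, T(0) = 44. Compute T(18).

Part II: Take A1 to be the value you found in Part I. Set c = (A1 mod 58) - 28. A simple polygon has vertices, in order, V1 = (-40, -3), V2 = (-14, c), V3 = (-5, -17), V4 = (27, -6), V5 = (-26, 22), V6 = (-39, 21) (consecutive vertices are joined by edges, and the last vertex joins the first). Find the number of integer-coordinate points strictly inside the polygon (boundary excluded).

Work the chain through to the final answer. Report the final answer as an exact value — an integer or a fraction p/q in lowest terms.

1509

Part I: T(2) = -1*(-28) + 3*(44) = 160; iterating: T(2)=160, T(3)=-244, T(4)=724, T(5)=-1456, T(6)=3628, T(7)=-7996, T(8)=18880, T(9)=-42868, T(10)=99508, T(11)=-228112, T(12)=526636, T(13)=-1210972, T(14)=2790880, T(15)=-6423796, T(16)=14796436, T(17)=-34067824, T(18)=78457132; answer 78457132
Part II: A1 = 78457132; c = -18; cross terms: (-40*-18 - -14*-3)=678, (-14*-17 - -5*-18)=148, (-5*-6 - 27*-17)=489, (27*22 - -26*-6)=438, (-26*21 - -39*22)=312, (-39*-3 - -40*21)=957; twice the area = |3022| = 3022; area = 1511; boundary points = 1 + 1 + 1 + 1 + 1 + 1 = 6; strictly interior points = area - boundary/2 + 1 = 1509; answer 1509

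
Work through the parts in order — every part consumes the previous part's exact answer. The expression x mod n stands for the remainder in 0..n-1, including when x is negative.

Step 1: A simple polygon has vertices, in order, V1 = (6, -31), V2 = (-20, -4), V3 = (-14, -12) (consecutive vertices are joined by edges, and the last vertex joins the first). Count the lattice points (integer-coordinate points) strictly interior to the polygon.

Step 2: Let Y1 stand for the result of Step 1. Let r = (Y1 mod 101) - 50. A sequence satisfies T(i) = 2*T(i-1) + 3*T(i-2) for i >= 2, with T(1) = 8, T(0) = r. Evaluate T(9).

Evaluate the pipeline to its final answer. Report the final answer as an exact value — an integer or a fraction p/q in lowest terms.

-98392

Step 1: cross terms: (6*-4 - -20*-31)=-644, (-20*-12 - -14*-4)=184, (-14*-31 - 6*-12)=506; twice the area = |46| = 46; area = 23; boundary points = 1 + 2 + 1 = 4; strictly interior points = area - boundary/2 + 1 = 22; answer 22
Step 2: Y1 = 22; r = -28; T(2) = 2*(8) + 3*(-28) = -68; iterating: T(2)=-68, T(3)=-112, T(4)=-428, T(5)=-1192, T(6)=-3668, T(7)=-10912, T(8)=-32828, T(9)=-98392; answer -98392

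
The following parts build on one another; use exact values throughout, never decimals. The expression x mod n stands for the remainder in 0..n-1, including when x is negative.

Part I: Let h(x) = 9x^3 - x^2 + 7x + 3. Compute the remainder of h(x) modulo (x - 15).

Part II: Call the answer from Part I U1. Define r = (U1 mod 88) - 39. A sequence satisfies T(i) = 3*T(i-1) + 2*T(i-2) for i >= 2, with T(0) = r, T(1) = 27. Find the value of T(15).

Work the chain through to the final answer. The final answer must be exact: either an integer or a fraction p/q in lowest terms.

2129406123

Part I: remainder = value at the root: 9*(15)^3 - 1*(15)^2 + 7*(15)^1 + 3 = (30375) + (-225) + (105) + (3) = 30258; answer 30258
Part II: U1 = 30258; r = 35; T(2) = 3*(27) + 2*(35) = 151; iterating: T(2)=151, T(3)=507, T(4)=1823, T(5)=6483, T(6)=23095, T(7)=82251, T(8)=292943, T(9)=1043331, T(10)=3715879, T(11)=13234299, T(12)=47134655, T(13)=167872563, T(14)=597886999, T(15)=2129406123; answer 2129406123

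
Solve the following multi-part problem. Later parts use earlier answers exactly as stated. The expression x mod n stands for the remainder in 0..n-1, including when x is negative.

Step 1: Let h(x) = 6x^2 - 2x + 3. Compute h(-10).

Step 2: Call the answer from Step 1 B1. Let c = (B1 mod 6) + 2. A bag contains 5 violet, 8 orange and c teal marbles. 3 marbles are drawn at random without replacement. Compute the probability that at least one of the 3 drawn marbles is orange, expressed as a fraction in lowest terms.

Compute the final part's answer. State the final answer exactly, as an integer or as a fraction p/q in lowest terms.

46/57

Step 1: 6*(-10)^2 - 2*(-10)^1 + 3 = (600) + (20) + (3) = 623; answer 623
Step 2: B1 = 623; c = 7; total draws C(20,3) = 1140; complement C(12,3) = 220; favorable 1140 - 220 = 920; P = 46/57; answer 46/57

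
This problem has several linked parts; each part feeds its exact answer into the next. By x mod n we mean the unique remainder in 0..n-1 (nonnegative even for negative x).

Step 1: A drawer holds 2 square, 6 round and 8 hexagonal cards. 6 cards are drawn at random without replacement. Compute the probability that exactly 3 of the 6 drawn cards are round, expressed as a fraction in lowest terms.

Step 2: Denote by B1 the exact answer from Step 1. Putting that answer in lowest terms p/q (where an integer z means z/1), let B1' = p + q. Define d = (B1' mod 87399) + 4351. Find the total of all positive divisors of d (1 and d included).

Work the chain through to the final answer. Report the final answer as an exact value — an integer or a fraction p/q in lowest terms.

Step 1: total draws C(16,6) = 8008; favorable C(6,3)*C(10,3) = 2400; P = 300/1001; answer 300/1001
Step 2: B1 = 300/1001; threaded value p + q = 1301; d = 5652; 5652 = 2^2 * 3^2 * 157; sigma = (1 + 2 + 4) * (1 + 3 + 9) * (1 + 157) = 7 * 13 * 158 = 14378; answer 14378

14378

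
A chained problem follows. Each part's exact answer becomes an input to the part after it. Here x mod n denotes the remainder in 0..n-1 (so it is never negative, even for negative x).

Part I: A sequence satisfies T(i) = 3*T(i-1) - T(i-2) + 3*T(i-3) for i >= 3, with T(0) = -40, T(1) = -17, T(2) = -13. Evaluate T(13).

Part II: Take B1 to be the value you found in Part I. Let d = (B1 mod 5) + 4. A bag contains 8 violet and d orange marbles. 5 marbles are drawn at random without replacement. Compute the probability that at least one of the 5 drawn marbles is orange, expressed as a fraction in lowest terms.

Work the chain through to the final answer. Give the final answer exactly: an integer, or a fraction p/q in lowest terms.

139/143

Part I: T(3) = 3*(-13) - 1*(-17) + 3*(-40) = -142; iterating: T(3)=-142, T(4)=-464, T(5)=-1289, T(6)=-3829, T(7)=-11590, T(8)=-34808, T(9)=-104321, T(10)=-312925, T(11)=-938878, T(12)=-2816672, T(13)=-8449913; answer -8449913
Part II: B1 = -8449913; d = 6; total draws C(14,5) = 2002; complement C(8,5) = 56; favorable 2002 - 56 = 1946; P = 139/143; answer 139/143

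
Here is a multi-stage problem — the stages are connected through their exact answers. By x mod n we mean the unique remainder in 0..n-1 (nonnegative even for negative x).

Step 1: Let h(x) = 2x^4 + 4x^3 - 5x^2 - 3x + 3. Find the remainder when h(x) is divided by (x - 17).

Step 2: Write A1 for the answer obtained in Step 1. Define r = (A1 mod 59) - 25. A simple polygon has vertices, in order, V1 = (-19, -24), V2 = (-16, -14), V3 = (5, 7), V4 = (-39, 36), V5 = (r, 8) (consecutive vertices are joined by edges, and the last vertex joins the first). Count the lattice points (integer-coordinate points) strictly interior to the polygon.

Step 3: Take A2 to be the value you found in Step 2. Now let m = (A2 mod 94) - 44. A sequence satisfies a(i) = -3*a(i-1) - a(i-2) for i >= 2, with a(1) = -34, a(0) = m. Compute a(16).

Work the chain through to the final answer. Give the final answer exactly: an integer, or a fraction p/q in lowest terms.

72398426

Step 1: remainder = value at the root: 2*(17)^4 + 4*(17)^3 - 5*(17)^2 - 3*(17)^1 + 3 = (167042) + (19652) + (-1445) + (-51) + (3) = 185201; answer 185201
Step 2: A1 = 185201; r = -25; cross terms: (-19*-14 - -16*-24)=-118, (-16*7 - 5*-14)=-42, (5*36 - -39*7)=453, (-39*8 - -25*36)=588, (-25*-24 - -19*8)=752; twice the area = |1633| = 1633; area = 1633/2; boundary points = 1 + 21 + 1 + 14 + 2 = 39; strictly interior points = area - boundary/2 + 1 = 798; answer 798
Step 3: A2 = 798; m = 2; a(2) = -3*(-34) - 1*(2) = 100; iterating: a(2)=100, a(3)=-266, a(4)=698, a(5)=-1828, a(6)=4786, a(7)=-12530, a(8)=32804, a(9)=-85882, a(10)=224842, a(11)=-588644, a(12)=1541090, a(13)=-4034626, a(14)=10562788, a(15)=-27653738, a(16)=72398426; answer 72398426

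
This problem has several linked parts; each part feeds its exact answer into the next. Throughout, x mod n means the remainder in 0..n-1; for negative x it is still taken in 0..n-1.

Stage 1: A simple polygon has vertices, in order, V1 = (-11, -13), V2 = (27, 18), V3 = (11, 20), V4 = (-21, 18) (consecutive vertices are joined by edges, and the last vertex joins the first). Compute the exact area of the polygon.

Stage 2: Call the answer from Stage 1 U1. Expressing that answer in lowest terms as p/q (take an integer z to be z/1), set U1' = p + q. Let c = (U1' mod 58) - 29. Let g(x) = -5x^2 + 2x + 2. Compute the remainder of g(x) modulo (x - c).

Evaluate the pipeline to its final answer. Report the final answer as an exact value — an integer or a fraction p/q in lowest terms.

-478

Stage 1: cross terms: (-11*18 - 27*-13)=153, (27*20 - 11*18)=342, (11*18 - -21*20)=618, (-21*-13 - -11*18)=471; twice the area = |1584| = 1584; area = 792; answer 792
Stage 2: U1 = 792; threaded value p + q = 793; c = 10; remainder = value at the root: -5*(10)^2 + 2*(10)^1 + 2 = (-500) + (20) + (2) = -478; answer -478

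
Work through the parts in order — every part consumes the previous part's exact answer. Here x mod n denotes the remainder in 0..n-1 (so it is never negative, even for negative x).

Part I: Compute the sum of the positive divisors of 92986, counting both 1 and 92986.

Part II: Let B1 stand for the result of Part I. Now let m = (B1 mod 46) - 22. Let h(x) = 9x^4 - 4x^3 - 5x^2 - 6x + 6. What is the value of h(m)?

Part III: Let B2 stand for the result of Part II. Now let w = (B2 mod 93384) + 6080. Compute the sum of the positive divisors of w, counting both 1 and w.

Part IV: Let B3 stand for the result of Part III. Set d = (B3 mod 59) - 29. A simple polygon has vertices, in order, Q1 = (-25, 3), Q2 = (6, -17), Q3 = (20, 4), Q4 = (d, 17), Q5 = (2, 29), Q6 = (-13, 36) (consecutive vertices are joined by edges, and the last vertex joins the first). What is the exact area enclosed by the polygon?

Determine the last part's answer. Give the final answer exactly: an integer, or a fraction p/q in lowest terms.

1131

Part I: 92986 = 2 * 19 * 2447; sigma = (1 + 2) * (1 + 19) * (1 + 2447) = 3 * 20 * 2448 = 146880; answer 146880
Part II: B1 = 146880; m = -20; 9*(-20)^4 - 4*(-20)^3 - 5*(-20)^2 - 6*(-20)^1 + 6 = (1440000) + (32000) + (-2000) + (120) + (6) = 1470126; answer 1470126
Part III: B2 = 1470126; w = 75446; 75446 = 2 * 7 * 17 * 317; sigma = (1 + 2) * (1 + 7) * (1 + 17) * (1 + 317) = 3 * 8 * 18 * 318 = 137376; answer 137376
Part IV: B3 = 137376; d = -5; cross terms: (-25*-17 - 6*3)=407, (6*4 - 20*-17)=364, (20*17 - -5*4)=360, (-5*29 - 2*17)=-179, (2*36 - -13*29)=449, (-13*3 - -25*36)=861; twice the area = |2262| = 2262; area = 1131; answer 1131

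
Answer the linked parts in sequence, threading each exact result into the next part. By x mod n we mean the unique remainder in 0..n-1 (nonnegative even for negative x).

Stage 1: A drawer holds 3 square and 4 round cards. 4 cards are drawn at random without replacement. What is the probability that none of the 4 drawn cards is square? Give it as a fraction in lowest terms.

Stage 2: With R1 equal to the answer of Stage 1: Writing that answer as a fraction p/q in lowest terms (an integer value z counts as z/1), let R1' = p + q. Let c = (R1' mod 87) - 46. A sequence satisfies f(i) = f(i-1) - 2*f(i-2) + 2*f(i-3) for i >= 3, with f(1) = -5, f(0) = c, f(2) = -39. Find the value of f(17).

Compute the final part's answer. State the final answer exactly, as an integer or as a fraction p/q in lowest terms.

3735

Stage 1: total draws C(7,4) = 35; favorable C(4,4) = 1; P = 1/35; answer 1/35
Stage 2: R1 = 1/35; threaded value p + q = 36; c = -10; f(3) = 1*(-39) - 2*(-5) + 2*(-10) = -49; iterating: f(3)=-49, f(4)=19, f(5)=39, f(6)=-97, f(7)=-137, f(8)=135, f(9)=215, f(10)=-329, f(11)=-489, f(12)=599, f(13)=919, f(14)=-1257, f(15)=-1897, f(16)=2455, f(17)=3735; answer 3735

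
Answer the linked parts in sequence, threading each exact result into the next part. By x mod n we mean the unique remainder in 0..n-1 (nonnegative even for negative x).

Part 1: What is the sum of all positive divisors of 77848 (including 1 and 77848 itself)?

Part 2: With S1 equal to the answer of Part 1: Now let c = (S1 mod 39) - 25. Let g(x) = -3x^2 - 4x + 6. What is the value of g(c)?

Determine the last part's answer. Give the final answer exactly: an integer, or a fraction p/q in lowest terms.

Part 1: 77848 = 2^3 * 37 * 263; sigma = (1 + 2 + 4 + 8) * (1 + 37) * (1 + 263) = 15 * 38 * 264 = 150480; answer 150480
Part 2: S1 = 150480; c = -7; -3*(-7)^2 - 4*(-7)^1 + 6 = (-147) + (28) + (6) = -113; answer -113

-113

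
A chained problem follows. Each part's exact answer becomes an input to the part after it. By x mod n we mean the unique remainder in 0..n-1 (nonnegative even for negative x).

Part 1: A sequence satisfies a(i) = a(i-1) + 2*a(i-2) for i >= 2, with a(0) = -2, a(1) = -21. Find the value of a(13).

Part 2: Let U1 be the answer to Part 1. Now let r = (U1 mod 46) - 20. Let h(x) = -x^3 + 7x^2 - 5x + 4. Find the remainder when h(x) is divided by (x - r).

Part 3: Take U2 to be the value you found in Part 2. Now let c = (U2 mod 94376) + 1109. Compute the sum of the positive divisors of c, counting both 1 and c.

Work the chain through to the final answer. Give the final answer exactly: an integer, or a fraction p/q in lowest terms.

Part 1: a(2) = 1*(-21) + 2*(-2) = -25; iterating: a(2)=-25, a(3)=-67, a(4)=-117, a(5)=-251, a(6)=-485, a(7)=-987, a(8)=-1957, a(9)=-3931, a(10)=-7845, a(11)=-15707, a(12)=-31397, a(13)=-62811; answer -62811
Part 2: U1 = -62811; r = 5; remainder = value at the root: -1*(5)^3 + 7*(5)^2 - 5*(5)^1 + 4 = (-125) + (175) + (-25) + (4) = 29; answer 29
Part 3: U2 = 29; c = 1138; 1138 = 2 * 569; sigma = (1 + 2) * (1 + 569) = 3 * 570 = 1710; answer 1710

1710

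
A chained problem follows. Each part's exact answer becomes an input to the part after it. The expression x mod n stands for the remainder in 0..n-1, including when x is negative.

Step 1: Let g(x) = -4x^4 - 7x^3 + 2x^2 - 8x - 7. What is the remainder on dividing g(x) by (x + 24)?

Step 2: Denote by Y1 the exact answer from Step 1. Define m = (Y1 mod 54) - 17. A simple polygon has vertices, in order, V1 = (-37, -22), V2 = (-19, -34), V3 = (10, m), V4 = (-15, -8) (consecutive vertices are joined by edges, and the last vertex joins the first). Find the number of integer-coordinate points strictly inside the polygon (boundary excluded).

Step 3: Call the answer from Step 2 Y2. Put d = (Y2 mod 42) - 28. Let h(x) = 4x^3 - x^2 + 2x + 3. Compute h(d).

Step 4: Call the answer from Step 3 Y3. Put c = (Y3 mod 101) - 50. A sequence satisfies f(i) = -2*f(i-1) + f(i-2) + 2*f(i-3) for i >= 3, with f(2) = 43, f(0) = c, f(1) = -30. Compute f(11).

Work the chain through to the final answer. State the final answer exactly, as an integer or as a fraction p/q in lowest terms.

-10942

Step 1: remainder = value at the root: -4*(-24)^4 - 7*(-24)^3 + 2*(-24)^2 - 8*(-24)^1 - 7 = (-1327104) + (96768) + (1152) + (192) + (-7) = -1228999; answer -1228999
Step 2: Y1 = -1228999; m = 24; cross terms: (-37*-34 - -19*-22)=840, (-19*24 - 10*-34)=-116, (10*-8 - -15*24)=280, (-15*-22 - -37*-8)=34; twice the area = |1038| = 1038; area = 519; boundary points = 6 + 29 + 1 + 2 = 38; strictly interior points = area - boundary/2 + 1 = 501; answer 501
Step 3: Y2 = 501; d = 11; 4*(11)^3 - 1*(11)^2 + 2*(11)^1 + 3 = (5324) + (-121) + (22) + (3) = 5228; answer 5228
Step 4: Y3 = 5228; c = 27; f(3) = -2*(43) + 1*(-30) + 2*(27) = -62; iterating: f(3)=-62, f(4)=107, f(5)=-190, f(6)=363, f(7)=-702, f(8)=1387, f(9)=-2750, f(10)=5483, f(11)=-10942; answer -10942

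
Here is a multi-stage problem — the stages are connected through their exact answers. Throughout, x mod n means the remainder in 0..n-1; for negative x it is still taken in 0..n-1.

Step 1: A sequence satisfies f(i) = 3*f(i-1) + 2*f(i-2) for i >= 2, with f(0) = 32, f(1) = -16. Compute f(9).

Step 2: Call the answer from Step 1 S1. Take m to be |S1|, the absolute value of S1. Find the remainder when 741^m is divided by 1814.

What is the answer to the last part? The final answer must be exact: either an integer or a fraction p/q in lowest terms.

Step 1: f(2) = 3*(-16) + 2*(32) = 16; iterating: f(2)=16, f(3)=16, f(4)=80, f(5)=272, f(6)=976, f(7)=3472, f(8)=12368, f(9)=44048; answer 44048
Step 2: S1 = 44048; m = 44048; squarings mod 1814: 741^1=741, 741^2=1253, 741^4=899, 741^8=971, 741^16=1375, 741^32=437, 741^64=499, 741^128=483, 741^256=1097, 741^512=727, 741^1024=655, 741^2048=921, 741^4096=1103, 741^8192=1229, 741^16384=1193, 741^32768=1073; 741^44048 = 741^16 * 741^1024 * 741^2048 * 741^8192 * 741^32768 = 1343 (mod 1814); answer 1343

1343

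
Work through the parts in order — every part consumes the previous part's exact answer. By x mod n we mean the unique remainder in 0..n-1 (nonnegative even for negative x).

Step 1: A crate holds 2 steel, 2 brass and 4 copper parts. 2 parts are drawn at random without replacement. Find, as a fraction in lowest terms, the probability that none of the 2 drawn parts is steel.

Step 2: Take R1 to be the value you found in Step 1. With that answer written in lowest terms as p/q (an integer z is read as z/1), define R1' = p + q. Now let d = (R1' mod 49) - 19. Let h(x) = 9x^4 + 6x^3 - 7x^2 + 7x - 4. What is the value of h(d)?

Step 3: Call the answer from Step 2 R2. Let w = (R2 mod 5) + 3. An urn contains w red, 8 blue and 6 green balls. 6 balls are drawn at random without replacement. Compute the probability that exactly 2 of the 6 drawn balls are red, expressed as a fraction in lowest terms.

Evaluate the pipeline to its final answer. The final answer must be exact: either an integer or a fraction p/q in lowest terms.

Step 1: total draws C(8,2) = 28; favorable C(6,2) = 15; P = 15/28; answer 15/28
Step 2: R1 = 15/28; threaded value p + q = 43; d = 24; 9*(24)^4 + 6*(24)^3 - 7*(24)^2 + 7*(24)^1 - 4 = (2985984) + (82944) + (-4032) + (168) + (-4) = 3065060; answer 3065060
Step 3: R2 = 3065060; w = 3; total draws C(17,6) = 12376; favorable C(3,2)*C(14,4) = 3003; P = 33/136; answer 33/136

33/136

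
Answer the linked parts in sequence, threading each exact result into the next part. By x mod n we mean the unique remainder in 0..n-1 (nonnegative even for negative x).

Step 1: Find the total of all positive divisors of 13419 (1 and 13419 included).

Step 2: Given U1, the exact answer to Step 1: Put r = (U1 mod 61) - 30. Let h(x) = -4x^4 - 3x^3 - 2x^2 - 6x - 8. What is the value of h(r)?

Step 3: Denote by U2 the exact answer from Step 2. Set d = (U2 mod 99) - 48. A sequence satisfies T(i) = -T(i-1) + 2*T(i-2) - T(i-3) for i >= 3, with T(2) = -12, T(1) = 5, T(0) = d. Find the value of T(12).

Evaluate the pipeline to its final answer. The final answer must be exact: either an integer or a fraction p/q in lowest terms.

Step 1: 13419 = 3^3 * 7 * 71; sigma = (1 + 3 + 9 + 27) * (1 + 7) * (1 + 71) = 40 * 8 * 72 = 23040; answer 23040
Step 2: U1 = 23040; r = 13; -4*(13)^4 - 3*(13)^3 - 2*(13)^2 - 6*(13)^1 - 8 = (-114244) + (-6591) + (-338) + (-78) + (-8) = -121259; answer -121259
Step 3: U2 = -121259; d = -32; T(3) = -1*(-12) + 2*(5) - 1*(-32) = 54; iterating: T(3)=54, T(4)=-83, T(5)=203, T(6)=-423, T(7)=912, T(8)=-1961, T(9)=4208, T(10)=-9042, T(11)=19419, T(12)=-41711; answer -41711

-41711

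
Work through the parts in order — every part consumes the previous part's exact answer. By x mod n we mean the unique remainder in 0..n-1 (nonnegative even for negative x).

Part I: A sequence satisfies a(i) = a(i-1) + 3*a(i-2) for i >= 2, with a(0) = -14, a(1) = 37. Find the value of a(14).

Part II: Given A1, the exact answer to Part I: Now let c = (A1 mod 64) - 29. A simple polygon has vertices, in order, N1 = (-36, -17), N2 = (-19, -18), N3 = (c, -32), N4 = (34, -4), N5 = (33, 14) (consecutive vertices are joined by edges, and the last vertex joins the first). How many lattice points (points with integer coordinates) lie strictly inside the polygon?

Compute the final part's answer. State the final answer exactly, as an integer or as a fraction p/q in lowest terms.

1381

Part I: a(2) = 1*(37) + 3*(-14) = -5; iterating: a(2)=-5, a(3)=106, a(4)=91, a(5)=409, a(6)=682, a(7)=1909, a(8)=3955, a(9)=9682, a(10)=21547, a(11)=50593, a(12)=115234, a(13)=267013, a(14)=612715; answer 612715
Part II: A1 = 612715; c = 14; cross terms: (-36*-18 - -19*-17)=325, (-19*-32 - 14*-18)=860, (14*-4 - 34*-32)=1032, (34*14 - 33*-4)=608, (33*-17 - -36*14)=-57; twice the area = |2768| = 2768; area = 1384; boundary points = 1 + 1 + 4 + 1 + 1 = 8; strictly interior points = area - boundary/2 + 1 = 1381; answer 1381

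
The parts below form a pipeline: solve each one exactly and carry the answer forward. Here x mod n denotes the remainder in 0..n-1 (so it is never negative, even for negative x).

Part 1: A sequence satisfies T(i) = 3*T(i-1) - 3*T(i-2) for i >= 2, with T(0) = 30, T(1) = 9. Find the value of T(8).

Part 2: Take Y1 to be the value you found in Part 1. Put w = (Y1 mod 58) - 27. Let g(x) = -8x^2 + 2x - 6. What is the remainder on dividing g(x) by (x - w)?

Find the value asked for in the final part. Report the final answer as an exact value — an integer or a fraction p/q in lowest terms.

-534

Part 1: T(2) = 3*(9) - 3*(30) = -63; iterating: T(2)=-63, T(3)=-216, T(4)=-459, T(5)=-729, T(6)=-810, T(7)=-243, T(8)=1701; answer 1701
Part 2: Y1 = 1701; w = -8; remainder = value at the root: -8*(-8)^2 + 2*(-8)^1 - 6 = (-512) + (-16) + (-6) = -534; answer -534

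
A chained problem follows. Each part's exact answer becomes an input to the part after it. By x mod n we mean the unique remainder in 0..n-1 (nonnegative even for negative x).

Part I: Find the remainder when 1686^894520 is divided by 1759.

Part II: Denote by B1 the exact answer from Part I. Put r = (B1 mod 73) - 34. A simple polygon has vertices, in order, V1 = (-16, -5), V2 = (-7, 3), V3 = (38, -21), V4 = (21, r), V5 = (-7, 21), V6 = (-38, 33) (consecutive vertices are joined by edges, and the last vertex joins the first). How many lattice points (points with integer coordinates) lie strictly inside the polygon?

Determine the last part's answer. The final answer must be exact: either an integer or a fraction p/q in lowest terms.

1415

Part I: squarings mod 1759: 1686^1=1686, 1686^2=52, 1686^4=945, 1686^8=1212, 1686^16=179, 1686^32=379, 1686^64=1162, 1686^128=1091, 1686^256=1197, 1686^512=983, 1686^1024=598, 1686^2048=527, 1686^4096=1566, 1686^8192=310, 1686^16384=1114, 1686^32768=901, 1686^65536=902, 1686^131072=946, 1686^262144=1344, 1686^524288=1602; 1686^894520 = 1686^8 * 1686^16 * 1686^32 * 1686^512 * 1686^1024 * 1686^8192 * 1686^32768 * 1686^65536 * 1686^262144 * 1686^524288 = 1437 (mod 1759); answer 1437
Part II: B1 = 1437; r = 16; cross terms: (-16*3 - -7*-5)=-83, (-7*-21 - 38*3)=33, (38*16 - 21*-21)=1049, (21*21 - -7*16)=553, (-7*33 - -38*21)=567, (-38*-5 - -16*33)=718; twice the area = |2837| = 2837; area = 2837/2; boundary points = 1 + 3 + 1 + 1 + 1 + 2 = 9; strictly interior points = area - boundary/2 + 1 = 1415; answer 1415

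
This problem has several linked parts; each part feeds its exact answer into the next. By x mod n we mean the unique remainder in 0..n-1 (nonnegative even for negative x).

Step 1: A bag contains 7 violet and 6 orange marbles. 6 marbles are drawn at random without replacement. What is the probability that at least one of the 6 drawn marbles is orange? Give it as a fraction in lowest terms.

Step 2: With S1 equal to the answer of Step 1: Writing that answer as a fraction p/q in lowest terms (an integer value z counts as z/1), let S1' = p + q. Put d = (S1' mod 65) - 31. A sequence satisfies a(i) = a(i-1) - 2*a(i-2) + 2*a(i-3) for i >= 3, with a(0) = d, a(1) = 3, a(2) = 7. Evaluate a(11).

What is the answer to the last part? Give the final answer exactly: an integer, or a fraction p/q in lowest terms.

Step 1: total draws C(13,6) = 1716; complement C(7,6) = 7; favorable 1716 - 7 = 1709; P = 1709/1716; answer 1709/1716
Step 2: S1 = 1709/1716; threaded value p + q = 3425; d = 14; a(3) = 1*(7) - 2*(3) + 2*(14) = 29; iterating: a(3)=29, a(4)=21, a(5)=-23, a(6)=-7, a(7)=81, a(8)=49, a(9)=-127, a(10)=-63, a(11)=289; answer 289

289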